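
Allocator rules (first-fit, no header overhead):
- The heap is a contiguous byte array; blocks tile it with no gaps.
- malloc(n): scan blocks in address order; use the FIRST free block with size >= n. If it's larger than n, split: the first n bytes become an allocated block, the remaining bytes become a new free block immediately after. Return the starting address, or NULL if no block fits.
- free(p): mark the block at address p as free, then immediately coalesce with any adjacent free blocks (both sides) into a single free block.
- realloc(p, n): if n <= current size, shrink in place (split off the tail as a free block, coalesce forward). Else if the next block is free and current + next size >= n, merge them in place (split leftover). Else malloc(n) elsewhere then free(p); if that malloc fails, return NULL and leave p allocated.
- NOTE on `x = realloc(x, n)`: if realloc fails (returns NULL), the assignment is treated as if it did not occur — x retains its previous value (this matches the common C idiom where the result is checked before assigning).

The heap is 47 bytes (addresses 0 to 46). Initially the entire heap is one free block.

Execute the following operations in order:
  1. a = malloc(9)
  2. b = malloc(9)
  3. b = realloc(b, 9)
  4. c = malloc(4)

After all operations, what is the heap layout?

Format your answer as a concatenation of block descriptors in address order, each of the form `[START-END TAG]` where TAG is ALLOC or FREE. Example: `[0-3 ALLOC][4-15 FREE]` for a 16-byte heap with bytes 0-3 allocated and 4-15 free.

Answer: [0-8 ALLOC][9-17 ALLOC][18-21 ALLOC][22-46 FREE]

Derivation:
Op 1: a = malloc(9) -> a = 0; heap: [0-8 ALLOC][9-46 FREE]
Op 2: b = malloc(9) -> b = 9; heap: [0-8 ALLOC][9-17 ALLOC][18-46 FREE]
Op 3: b = realloc(b, 9) -> b = 9; heap: [0-8 ALLOC][9-17 ALLOC][18-46 FREE]
Op 4: c = malloc(4) -> c = 18; heap: [0-8 ALLOC][9-17 ALLOC][18-21 ALLOC][22-46 FREE]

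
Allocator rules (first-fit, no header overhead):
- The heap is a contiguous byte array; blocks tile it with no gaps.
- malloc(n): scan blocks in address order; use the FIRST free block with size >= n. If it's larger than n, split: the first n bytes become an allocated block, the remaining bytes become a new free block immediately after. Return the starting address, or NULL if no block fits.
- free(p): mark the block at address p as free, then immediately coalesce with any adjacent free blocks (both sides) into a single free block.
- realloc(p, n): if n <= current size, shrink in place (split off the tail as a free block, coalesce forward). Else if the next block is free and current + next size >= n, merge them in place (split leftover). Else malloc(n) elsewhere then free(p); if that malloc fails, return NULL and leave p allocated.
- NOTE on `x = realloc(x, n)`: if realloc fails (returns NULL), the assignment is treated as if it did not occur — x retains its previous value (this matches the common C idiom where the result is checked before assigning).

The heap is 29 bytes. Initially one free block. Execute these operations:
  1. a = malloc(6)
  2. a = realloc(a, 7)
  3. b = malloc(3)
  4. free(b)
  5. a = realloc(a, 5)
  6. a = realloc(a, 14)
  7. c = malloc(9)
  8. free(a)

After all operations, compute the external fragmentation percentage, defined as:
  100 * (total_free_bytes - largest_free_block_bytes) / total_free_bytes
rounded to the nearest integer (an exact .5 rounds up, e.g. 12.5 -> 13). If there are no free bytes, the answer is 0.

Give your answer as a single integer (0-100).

Op 1: a = malloc(6) -> a = 0; heap: [0-5 ALLOC][6-28 FREE]
Op 2: a = realloc(a, 7) -> a = 0; heap: [0-6 ALLOC][7-28 FREE]
Op 3: b = malloc(3) -> b = 7; heap: [0-6 ALLOC][7-9 ALLOC][10-28 FREE]
Op 4: free(b) -> (freed b); heap: [0-6 ALLOC][7-28 FREE]
Op 5: a = realloc(a, 5) -> a = 0; heap: [0-4 ALLOC][5-28 FREE]
Op 6: a = realloc(a, 14) -> a = 0; heap: [0-13 ALLOC][14-28 FREE]
Op 7: c = malloc(9) -> c = 14; heap: [0-13 ALLOC][14-22 ALLOC][23-28 FREE]
Op 8: free(a) -> (freed a); heap: [0-13 FREE][14-22 ALLOC][23-28 FREE]
Free blocks: [14 6] total_free=20 largest=14 -> 100*(20-14)/20 = 600/20 = 30

Answer: 30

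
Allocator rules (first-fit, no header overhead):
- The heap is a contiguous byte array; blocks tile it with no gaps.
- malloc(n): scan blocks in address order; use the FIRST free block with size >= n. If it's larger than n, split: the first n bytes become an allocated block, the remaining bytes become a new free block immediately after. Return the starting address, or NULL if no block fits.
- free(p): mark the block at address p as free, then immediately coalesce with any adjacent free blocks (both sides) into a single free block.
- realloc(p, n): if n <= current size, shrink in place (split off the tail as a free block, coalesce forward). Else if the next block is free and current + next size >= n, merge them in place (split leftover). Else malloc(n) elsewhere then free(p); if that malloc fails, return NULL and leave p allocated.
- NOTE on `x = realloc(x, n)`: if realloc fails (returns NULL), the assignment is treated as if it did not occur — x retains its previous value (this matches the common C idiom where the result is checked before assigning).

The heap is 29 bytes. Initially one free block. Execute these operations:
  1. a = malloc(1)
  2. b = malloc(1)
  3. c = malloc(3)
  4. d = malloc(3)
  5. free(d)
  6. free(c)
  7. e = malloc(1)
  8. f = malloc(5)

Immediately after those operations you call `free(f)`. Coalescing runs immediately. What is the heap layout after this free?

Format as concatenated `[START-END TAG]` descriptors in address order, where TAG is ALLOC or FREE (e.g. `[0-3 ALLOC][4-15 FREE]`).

Op 1: a = malloc(1) -> a = 0; heap: [0-0 ALLOC][1-28 FREE]
Op 2: b = malloc(1) -> b = 1; heap: [0-0 ALLOC][1-1 ALLOC][2-28 FREE]
Op 3: c = malloc(3) -> c = 2; heap: [0-0 ALLOC][1-1 ALLOC][2-4 ALLOC][5-28 FREE]
Op 4: d = malloc(3) -> d = 5; heap: [0-0 ALLOC][1-1 ALLOC][2-4 ALLOC][5-7 ALLOC][8-28 FREE]
Op 5: free(d) -> (freed d); heap: [0-0 ALLOC][1-1 ALLOC][2-4 ALLOC][5-28 FREE]
Op 6: free(c) -> (freed c); heap: [0-0 ALLOC][1-1 ALLOC][2-28 FREE]
Op 7: e = malloc(1) -> e = 2; heap: [0-0 ALLOC][1-1 ALLOC][2-2 ALLOC][3-28 FREE]
Op 8: f = malloc(5) -> f = 3; heap: [0-0 ALLOC][1-1 ALLOC][2-2 ALLOC][3-7 ALLOC][8-28 FREE]
free(f): f = 3 -> block [3-7 ALLOC]; mark free, coalesce with adjacent free neighbors -> [0-0 ALLOC][1-1 ALLOC][2-2 ALLOC][3-28 FREE]

Answer: [0-0 ALLOC][1-1 ALLOC][2-2 ALLOC][3-28 FREE]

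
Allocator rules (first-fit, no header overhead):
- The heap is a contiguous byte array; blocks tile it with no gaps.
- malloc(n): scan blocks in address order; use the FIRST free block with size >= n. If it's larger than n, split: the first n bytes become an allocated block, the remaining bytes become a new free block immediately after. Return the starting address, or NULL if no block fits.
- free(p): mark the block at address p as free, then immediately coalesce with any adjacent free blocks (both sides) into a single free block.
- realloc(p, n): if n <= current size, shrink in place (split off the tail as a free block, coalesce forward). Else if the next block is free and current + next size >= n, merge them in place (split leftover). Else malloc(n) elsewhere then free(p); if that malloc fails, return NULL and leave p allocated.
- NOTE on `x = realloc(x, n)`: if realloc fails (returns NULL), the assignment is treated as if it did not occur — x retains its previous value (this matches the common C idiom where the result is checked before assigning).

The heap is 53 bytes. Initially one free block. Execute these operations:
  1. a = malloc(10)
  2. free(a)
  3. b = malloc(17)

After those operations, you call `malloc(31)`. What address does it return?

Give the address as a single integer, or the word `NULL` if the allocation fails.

Op 1: a = malloc(10) -> a = 0; heap: [0-9 ALLOC][10-52 FREE]
Op 2: free(a) -> (freed a); heap: [0-52 FREE]
Op 3: b = malloc(17) -> b = 0; heap: [0-16 ALLOC][17-52 FREE]
malloc(31): first-fit scan over [0-16 ALLOC][17-52 FREE] -> 17

Answer: 17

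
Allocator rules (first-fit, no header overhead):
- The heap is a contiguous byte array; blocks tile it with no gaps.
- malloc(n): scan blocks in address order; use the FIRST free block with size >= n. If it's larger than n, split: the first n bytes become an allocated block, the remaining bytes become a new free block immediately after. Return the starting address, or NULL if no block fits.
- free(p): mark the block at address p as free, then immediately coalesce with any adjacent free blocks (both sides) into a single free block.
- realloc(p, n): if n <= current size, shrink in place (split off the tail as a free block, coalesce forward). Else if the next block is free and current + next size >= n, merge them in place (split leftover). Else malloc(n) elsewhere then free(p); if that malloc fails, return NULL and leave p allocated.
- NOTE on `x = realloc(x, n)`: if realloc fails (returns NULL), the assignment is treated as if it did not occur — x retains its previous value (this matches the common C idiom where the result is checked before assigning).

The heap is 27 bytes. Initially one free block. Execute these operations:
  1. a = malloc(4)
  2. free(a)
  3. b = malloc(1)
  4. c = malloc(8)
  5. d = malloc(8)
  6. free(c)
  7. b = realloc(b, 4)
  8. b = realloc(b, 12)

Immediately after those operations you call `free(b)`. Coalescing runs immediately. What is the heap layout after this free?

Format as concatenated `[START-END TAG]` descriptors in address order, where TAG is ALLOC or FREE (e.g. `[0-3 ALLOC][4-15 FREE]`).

Op 1: a = malloc(4) -> a = 0; heap: [0-3 ALLOC][4-26 FREE]
Op 2: free(a) -> (freed a); heap: [0-26 FREE]
Op 3: b = malloc(1) -> b = 0; heap: [0-0 ALLOC][1-26 FREE]
Op 4: c = malloc(8) -> c = 1; heap: [0-0 ALLOC][1-8 ALLOC][9-26 FREE]
Op 5: d = malloc(8) -> d = 9; heap: [0-0 ALLOC][1-8 ALLOC][9-16 ALLOC][17-26 FREE]
Op 6: free(c) -> (freed c); heap: [0-0 ALLOC][1-8 FREE][9-16 ALLOC][17-26 FREE]
Op 7: b = realloc(b, 4) -> b = 0; heap: [0-3 ALLOC][4-8 FREE][9-16 ALLOC][17-26 FREE]
Op 8: b = realloc(b, 12) -> NULL (b unchanged); heap: [0-3 ALLOC][4-8 FREE][9-16 ALLOC][17-26 FREE]
free(b): b = 0 -> block [0-3 ALLOC]; mark free, coalesce with adjacent free neighbors -> [0-8 FREE][9-16 ALLOC][17-26 FREE]

Answer: [0-8 FREE][9-16 ALLOC][17-26 FREE]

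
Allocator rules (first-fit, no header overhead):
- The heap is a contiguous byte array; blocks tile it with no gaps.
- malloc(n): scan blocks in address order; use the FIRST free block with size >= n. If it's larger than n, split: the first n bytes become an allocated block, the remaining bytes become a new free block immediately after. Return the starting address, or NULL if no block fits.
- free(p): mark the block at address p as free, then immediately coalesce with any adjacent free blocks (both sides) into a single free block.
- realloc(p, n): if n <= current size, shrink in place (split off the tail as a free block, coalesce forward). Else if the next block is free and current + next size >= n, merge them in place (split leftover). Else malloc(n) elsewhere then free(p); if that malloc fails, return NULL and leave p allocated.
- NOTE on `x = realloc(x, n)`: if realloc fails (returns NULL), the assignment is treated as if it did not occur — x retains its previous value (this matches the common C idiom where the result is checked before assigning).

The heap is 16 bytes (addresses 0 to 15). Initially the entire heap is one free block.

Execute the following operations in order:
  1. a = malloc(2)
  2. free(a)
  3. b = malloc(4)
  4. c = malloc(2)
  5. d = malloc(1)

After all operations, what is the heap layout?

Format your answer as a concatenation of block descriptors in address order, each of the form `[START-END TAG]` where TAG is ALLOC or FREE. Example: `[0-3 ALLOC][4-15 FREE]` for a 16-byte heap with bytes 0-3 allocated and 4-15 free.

Answer: [0-3 ALLOC][4-5 ALLOC][6-6 ALLOC][7-15 FREE]

Derivation:
Op 1: a = malloc(2) -> a = 0; heap: [0-1 ALLOC][2-15 FREE]
Op 2: free(a) -> (freed a); heap: [0-15 FREE]
Op 3: b = malloc(4) -> b = 0; heap: [0-3 ALLOC][4-15 FREE]
Op 4: c = malloc(2) -> c = 4; heap: [0-3 ALLOC][4-5 ALLOC][6-15 FREE]
Op 5: d = malloc(1) -> d = 6; heap: [0-3 ALLOC][4-5 ALLOC][6-6 ALLOC][7-15 FREE]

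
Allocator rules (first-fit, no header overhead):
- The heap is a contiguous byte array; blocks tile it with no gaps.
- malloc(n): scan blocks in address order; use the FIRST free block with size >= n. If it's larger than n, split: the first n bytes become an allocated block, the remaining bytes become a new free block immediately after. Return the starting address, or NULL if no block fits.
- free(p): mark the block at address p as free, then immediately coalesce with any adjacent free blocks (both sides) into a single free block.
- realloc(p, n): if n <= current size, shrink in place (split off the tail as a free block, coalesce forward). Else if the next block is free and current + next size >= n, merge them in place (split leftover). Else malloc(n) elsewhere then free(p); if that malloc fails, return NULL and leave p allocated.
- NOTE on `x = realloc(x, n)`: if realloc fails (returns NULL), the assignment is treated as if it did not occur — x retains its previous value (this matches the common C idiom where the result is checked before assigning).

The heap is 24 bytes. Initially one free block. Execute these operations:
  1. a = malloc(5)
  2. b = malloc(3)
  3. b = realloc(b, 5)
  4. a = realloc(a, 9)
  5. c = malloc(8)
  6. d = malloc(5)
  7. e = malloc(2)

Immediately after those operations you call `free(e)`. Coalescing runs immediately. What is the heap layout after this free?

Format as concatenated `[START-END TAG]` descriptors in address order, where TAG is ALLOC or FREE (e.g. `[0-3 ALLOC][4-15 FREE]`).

Op 1: a = malloc(5) -> a = 0; heap: [0-4 ALLOC][5-23 FREE]
Op 2: b = malloc(3) -> b = 5; heap: [0-4 ALLOC][5-7 ALLOC][8-23 FREE]
Op 3: b = realloc(b, 5) -> b = 5; heap: [0-4 ALLOC][5-9 ALLOC][10-23 FREE]
Op 4: a = realloc(a, 9) -> a = 10; heap: [0-4 FREE][5-9 ALLOC][10-18 ALLOC][19-23 FREE]
Op 5: c = malloc(8) -> c = NULL; heap: [0-4 FREE][5-9 ALLOC][10-18 ALLOC][19-23 FREE]
Op 6: d = malloc(5) -> d = 0; heap: [0-4 ALLOC][5-9 ALLOC][10-18 ALLOC][19-23 FREE]
Op 7: e = malloc(2) -> e = 19; heap: [0-4 ALLOC][5-9 ALLOC][10-18 ALLOC][19-20 ALLOC][21-23 FREE]
free(e): e = 19 -> block [19-20 ALLOC]; mark free, coalesce with adjacent free neighbors -> [0-4 ALLOC][5-9 ALLOC][10-18 ALLOC][19-23 FREE]

Answer: [0-4 ALLOC][5-9 ALLOC][10-18 ALLOC][19-23 FREE]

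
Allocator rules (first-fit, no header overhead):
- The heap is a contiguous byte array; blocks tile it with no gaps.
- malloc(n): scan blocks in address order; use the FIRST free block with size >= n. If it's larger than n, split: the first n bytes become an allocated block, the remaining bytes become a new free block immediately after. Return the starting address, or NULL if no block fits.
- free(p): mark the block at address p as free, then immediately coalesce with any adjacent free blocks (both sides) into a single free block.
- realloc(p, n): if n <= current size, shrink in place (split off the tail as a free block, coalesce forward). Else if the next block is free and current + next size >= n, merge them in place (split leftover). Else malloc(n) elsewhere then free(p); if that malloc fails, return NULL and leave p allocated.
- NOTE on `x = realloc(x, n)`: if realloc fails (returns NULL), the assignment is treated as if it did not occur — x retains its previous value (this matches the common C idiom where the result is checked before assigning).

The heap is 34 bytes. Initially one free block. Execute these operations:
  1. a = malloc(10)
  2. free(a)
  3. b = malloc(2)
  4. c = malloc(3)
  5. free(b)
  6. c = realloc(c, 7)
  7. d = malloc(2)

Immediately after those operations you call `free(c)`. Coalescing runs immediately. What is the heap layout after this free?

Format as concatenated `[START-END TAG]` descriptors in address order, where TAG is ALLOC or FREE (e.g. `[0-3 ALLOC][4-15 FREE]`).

Op 1: a = malloc(10) -> a = 0; heap: [0-9 ALLOC][10-33 FREE]
Op 2: free(a) -> (freed a); heap: [0-33 FREE]
Op 3: b = malloc(2) -> b = 0; heap: [0-1 ALLOC][2-33 FREE]
Op 4: c = malloc(3) -> c = 2; heap: [0-1 ALLOC][2-4 ALLOC][5-33 FREE]
Op 5: free(b) -> (freed b); heap: [0-1 FREE][2-4 ALLOC][5-33 FREE]
Op 6: c = realloc(c, 7) -> c = 2; heap: [0-1 FREE][2-8 ALLOC][9-33 FREE]
Op 7: d = malloc(2) -> d = 0; heap: [0-1 ALLOC][2-8 ALLOC][9-33 FREE]
free(c): c = 2 -> block [2-8 ALLOC]; mark free, coalesce with adjacent free neighbors -> [0-1 ALLOC][2-33 FREE]

Answer: [0-1 ALLOC][2-33 FREE]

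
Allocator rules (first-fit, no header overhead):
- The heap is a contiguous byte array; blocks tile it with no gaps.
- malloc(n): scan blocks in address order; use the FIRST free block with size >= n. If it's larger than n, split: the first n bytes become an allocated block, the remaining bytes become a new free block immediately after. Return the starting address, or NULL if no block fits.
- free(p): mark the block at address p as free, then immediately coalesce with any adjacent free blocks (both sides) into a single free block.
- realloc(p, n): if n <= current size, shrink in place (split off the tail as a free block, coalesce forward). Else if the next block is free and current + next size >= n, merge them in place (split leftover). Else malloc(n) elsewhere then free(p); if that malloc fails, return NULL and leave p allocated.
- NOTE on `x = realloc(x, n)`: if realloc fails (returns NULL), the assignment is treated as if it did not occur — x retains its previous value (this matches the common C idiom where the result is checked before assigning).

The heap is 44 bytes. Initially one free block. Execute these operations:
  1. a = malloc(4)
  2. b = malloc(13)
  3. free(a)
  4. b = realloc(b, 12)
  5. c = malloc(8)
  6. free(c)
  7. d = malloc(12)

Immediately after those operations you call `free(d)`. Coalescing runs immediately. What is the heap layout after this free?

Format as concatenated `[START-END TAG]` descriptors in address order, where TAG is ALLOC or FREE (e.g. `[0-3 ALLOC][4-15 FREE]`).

Answer: [0-3 FREE][4-15 ALLOC][16-43 FREE]

Derivation:
Op 1: a = malloc(4) -> a = 0; heap: [0-3 ALLOC][4-43 FREE]
Op 2: b = malloc(13) -> b = 4; heap: [0-3 ALLOC][4-16 ALLOC][17-43 FREE]
Op 3: free(a) -> (freed a); heap: [0-3 FREE][4-16 ALLOC][17-43 FREE]
Op 4: b = realloc(b, 12) -> b = 4; heap: [0-3 FREE][4-15 ALLOC][16-43 FREE]
Op 5: c = malloc(8) -> c = 16; heap: [0-3 FREE][4-15 ALLOC][16-23 ALLOC][24-43 FREE]
Op 6: free(c) -> (freed c); heap: [0-3 FREE][4-15 ALLOC][16-43 FREE]
Op 7: d = malloc(12) -> d = 16; heap: [0-3 FREE][4-15 ALLOC][16-27 ALLOC][28-43 FREE]
free(d): d = 16 -> block [16-27 ALLOC]; mark free, coalesce with adjacent free neighbors -> [0-3 FREE][4-15 ALLOC][16-43 FREE]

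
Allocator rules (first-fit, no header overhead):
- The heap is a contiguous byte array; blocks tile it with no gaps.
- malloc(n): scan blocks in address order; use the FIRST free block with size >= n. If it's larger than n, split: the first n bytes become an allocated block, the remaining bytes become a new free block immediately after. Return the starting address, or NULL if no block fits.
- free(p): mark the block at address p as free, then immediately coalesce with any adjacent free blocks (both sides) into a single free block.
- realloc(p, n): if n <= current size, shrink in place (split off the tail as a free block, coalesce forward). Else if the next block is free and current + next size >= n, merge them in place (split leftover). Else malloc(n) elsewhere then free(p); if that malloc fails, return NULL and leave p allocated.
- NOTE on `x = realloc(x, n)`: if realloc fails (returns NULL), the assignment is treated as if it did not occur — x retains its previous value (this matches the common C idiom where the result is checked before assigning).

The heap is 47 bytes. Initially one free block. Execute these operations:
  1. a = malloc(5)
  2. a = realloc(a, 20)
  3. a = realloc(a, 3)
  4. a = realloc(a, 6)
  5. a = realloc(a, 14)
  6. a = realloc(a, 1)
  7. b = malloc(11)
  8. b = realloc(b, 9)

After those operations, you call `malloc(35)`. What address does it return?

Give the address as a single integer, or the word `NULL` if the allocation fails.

Answer: 10

Derivation:
Op 1: a = malloc(5) -> a = 0; heap: [0-4 ALLOC][5-46 FREE]
Op 2: a = realloc(a, 20) -> a = 0; heap: [0-19 ALLOC][20-46 FREE]
Op 3: a = realloc(a, 3) -> a = 0; heap: [0-2 ALLOC][3-46 FREE]
Op 4: a = realloc(a, 6) -> a = 0; heap: [0-5 ALLOC][6-46 FREE]
Op 5: a = realloc(a, 14) -> a = 0; heap: [0-13 ALLOC][14-46 FREE]
Op 6: a = realloc(a, 1) -> a = 0; heap: [0-0 ALLOC][1-46 FREE]
Op 7: b = malloc(11) -> b = 1; heap: [0-0 ALLOC][1-11 ALLOC][12-46 FREE]
Op 8: b = realloc(b, 9) -> b = 1; heap: [0-0 ALLOC][1-9 ALLOC][10-46 FREE]
malloc(35): first-fit scan over [0-0 ALLOC][1-9 ALLOC][10-46 FREE] -> 10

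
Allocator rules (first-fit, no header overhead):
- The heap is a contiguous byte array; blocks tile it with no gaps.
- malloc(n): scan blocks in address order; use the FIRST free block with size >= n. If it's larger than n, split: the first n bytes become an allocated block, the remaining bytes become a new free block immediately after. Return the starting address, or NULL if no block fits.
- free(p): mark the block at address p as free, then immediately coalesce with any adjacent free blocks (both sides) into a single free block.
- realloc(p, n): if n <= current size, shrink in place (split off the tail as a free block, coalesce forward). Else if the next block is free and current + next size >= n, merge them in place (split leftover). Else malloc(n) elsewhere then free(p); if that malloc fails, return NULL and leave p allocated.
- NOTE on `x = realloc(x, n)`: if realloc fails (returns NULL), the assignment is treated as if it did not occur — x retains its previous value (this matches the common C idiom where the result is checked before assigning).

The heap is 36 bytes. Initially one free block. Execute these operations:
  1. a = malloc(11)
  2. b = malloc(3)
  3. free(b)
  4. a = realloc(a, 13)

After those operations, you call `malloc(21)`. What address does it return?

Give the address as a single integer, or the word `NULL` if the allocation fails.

Answer: 13

Derivation:
Op 1: a = malloc(11) -> a = 0; heap: [0-10 ALLOC][11-35 FREE]
Op 2: b = malloc(3) -> b = 11; heap: [0-10 ALLOC][11-13 ALLOC][14-35 FREE]
Op 3: free(b) -> (freed b); heap: [0-10 ALLOC][11-35 FREE]
Op 4: a = realloc(a, 13) -> a = 0; heap: [0-12 ALLOC][13-35 FREE]
malloc(21): first-fit scan over [0-12 ALLOC][13-35 FREE] -> 13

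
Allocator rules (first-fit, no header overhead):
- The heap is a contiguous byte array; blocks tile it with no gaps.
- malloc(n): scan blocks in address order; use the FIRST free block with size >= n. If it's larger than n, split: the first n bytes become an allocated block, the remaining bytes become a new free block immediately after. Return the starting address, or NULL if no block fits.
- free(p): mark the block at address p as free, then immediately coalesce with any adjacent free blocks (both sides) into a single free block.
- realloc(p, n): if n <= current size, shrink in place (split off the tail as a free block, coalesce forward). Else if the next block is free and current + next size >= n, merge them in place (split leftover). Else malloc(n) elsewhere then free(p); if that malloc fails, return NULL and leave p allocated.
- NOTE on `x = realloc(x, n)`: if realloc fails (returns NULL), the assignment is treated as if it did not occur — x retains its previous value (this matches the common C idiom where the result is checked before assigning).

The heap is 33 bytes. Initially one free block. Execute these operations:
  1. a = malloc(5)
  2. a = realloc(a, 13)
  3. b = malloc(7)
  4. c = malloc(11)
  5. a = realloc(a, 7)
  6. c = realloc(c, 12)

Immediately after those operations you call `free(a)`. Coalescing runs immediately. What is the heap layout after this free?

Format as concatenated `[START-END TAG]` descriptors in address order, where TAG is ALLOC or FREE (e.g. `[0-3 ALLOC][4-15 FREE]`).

Answer: [0-12 FREE][13-19 ALLOC][20-31 ALLOC][32-32 FREE]

Derivation:
Op 1: a = malloc(5) -> a = 0; heap: [0-4 ALLOC][5-32 FREE]
Op 2: a = realloc(a, 13) -> a = 0; heap: [0-12 ALLOC][13-32 FREE]
Op 3: b = malloc(7) -> b = 13; heap: [0-12 ALLOC][13-19 ALLOC][20-32 FREE]
Op 4: c = malloc(11) -> c = 20; heap: [0-12 ALLOC][13-19 ALLOC][20-30 ALLOC][31-32 FREE]
Op 5: a = realloc(a, 7) -> a = 0; heap: [0-6 ALLOC][7-12 FREE][13-19 ALLOC][20-30 ALLOC][31-32 FREE]
Op 6: c = realloc(c, 12) -> c = 20; heap: [0-6 ALLOC][7-12 FREE][13-19 ALLOC][20-31 ALLOC][32-32 FREE]
free(a): a = 0 -> block [0-6 ALLOC]; mark free, coalesce with adjacent free neighbors -> [0-12 FREE][13-19 ALLOC][20-31 ALLOC][32-32 FREE]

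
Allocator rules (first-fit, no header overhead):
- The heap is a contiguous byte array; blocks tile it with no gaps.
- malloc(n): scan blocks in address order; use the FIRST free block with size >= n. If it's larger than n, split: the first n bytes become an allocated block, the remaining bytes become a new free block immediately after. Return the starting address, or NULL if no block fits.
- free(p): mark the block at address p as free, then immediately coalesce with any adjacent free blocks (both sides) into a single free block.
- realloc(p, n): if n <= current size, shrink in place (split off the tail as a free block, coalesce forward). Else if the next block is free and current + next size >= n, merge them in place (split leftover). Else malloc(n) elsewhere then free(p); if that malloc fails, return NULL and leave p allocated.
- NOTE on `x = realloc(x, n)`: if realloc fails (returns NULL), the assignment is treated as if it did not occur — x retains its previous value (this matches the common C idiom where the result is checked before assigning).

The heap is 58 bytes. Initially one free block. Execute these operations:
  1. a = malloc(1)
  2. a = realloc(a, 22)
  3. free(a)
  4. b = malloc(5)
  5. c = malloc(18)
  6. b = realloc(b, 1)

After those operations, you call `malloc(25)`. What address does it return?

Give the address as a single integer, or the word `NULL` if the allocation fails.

Op 1: a = malloc(1) -> a = 0; heap: [0-0 ALLOC][1-57 FREE]
Op 2: a = realloc(a, 22) -> a = 0; heap: [0-21 ALLOC][22-57 FREE]
Op 3: free(a) -> (freed a); heap: [0-57 FREE]
Op 4: b = malloc(5) -> b = 0; heap: [0-4 ALLOC][5-57 FREE]
Op 5: c = malloc(18) -> c = 5; heap: [0-4 ALLOC][5-22 ALLOC][23-57 FREE]
Op 6: b = realloc(b, 1) -> b = 0; heap: [0-0 ALLOC][1-4 FREE][5-22 ALLOC][23-57 FREE]
malloc(25): first-fit scan over [0-0 ALLOC][1-4 FREE][5-22 ALLOC][23-57 FREE] -> 23

Answer: 23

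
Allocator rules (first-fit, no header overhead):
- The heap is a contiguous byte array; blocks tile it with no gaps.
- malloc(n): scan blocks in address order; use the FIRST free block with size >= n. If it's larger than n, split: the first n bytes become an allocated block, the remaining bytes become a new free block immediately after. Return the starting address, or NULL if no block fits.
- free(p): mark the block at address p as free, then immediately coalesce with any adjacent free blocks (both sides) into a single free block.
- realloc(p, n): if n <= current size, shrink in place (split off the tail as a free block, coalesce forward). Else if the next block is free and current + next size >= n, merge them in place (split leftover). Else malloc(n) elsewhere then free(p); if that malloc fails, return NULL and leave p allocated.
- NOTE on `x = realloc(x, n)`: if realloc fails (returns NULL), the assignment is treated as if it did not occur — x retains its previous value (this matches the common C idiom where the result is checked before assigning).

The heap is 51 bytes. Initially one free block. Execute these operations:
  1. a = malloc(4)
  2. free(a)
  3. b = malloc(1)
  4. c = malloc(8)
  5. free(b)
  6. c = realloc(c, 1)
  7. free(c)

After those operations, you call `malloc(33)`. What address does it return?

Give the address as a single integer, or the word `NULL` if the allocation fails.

Op 1: a = malloc(4) -> a = 0; heap: [0-3 ALLOC][4-50 FREE]
Op 2: free(a) -> (freed a); heap: [0-50 FREE]
Op 3: b = malloc(1) -> b = 0; heap: [0-0 ALLOC][1-50 FREE]
Op 4: c = malloc(8) -> c = 1; heap: [0-0 ALLOC][1-8 ALLOC][9-50 FREE]
Op 5: free(b) -> (freed b); heap: [0-0 FREE][1-8 ALLOC][9-50 FREE]
Op 6: c = realloc(c, 1) -> c = 1; heap: [0-0 FREE][1-1 ALLOC][2-50 FREE]
Op 7: free(c) -> (freed c); heap: [0-50 FREE]
malloc(33): first-fit scan over [0-50 FREE] -> 0

Answer: 0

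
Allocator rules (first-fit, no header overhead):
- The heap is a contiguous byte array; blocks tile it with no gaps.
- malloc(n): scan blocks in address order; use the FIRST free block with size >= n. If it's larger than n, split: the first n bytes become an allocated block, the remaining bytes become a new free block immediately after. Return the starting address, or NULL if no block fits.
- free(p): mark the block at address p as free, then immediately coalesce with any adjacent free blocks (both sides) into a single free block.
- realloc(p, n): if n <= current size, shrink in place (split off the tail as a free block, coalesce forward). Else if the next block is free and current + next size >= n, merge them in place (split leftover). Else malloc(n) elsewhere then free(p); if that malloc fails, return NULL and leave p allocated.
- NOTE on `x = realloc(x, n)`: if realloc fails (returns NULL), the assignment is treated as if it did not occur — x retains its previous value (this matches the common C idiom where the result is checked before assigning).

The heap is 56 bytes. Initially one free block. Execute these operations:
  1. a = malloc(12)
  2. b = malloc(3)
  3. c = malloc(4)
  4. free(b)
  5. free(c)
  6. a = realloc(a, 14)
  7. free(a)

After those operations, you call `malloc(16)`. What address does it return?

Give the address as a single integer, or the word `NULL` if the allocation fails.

Op 1: a = malloc(12) -> a = 0; heap: [0-11 ALLOC][12-55 FREE]
Op 2: b = malloc(3) -> b = 12; heap: [0-11 ALLOC][12-14 ALLOC][15-55 FREE]
Op 3: c = malloc(4) -> c = 15; heap: [0-11 ALLOC][12-14 ALLOC][15-18 ALLOC][19-55 FREE]
Op 4: free(b) -> (freed b); heap: [0-11 ALLOC][12-14 FREE][15-18 ALLOC][19-55 FREE]
Op 5: free(c) -> (freed c); heap: [0-11 ALLOC][12-55 FREE]
Op 6: a = realloc(a, 14) -> a = 0; heap: [0-13 ALLOC][14-55 FREE]
Op 7: free(a) -> (freed a); heap: [0-55 FREE]
malloc(16): first-fit scan over [0-55 FREE] -> 0

Answer: 0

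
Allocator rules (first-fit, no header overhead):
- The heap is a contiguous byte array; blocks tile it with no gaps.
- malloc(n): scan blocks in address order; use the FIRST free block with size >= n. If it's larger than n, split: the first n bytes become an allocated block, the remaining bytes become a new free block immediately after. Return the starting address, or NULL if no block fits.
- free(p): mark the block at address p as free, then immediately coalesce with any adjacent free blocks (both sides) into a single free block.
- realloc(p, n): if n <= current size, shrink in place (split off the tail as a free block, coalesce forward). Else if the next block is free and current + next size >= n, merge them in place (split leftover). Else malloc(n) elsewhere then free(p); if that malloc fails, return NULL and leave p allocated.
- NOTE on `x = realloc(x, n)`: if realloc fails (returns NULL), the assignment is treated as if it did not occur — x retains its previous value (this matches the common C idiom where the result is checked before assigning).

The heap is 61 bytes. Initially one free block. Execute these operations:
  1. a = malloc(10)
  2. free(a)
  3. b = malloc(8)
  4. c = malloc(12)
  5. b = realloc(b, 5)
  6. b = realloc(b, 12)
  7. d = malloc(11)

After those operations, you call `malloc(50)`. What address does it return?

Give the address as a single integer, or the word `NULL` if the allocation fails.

Answer: NULL

Derivation:
Op 1: a = malloc(10) -> a = 0; heap: [0-9 ALLOC][10-60 FREE]
Op 2: free(a) -> (freed a); heap: [0-60 FREE]
Op 3: b = malloc(8) -> b = 0; heap: [0-7 ALLOC][8-60 FREE]
Op 4: c = malloc(12) -> c = 8; heap: [0-7 ALLOC][8-19 ALLOC][20-60 FREE]
Op 5: b = realloc(b, 5) -> b = 0; heap: [0-4 ALLOC][5-7 FREE][8-19 ALLOC][20-60 FREE]
Op 6: b = realloc(b, 12) -> b = 20; heap: [0-7 FREE][8-19 ALLOC][20-31 ALLOC][32-60 FREE]
Op 7: d = malloc(11) -> d = 32; heap: [0-7 FREE][8-19 ALLOC][20-31 ALLOC][32-42 ALLOC][43-60 FREE]
malloc(50): first-fit scan over [0-7 FREE][8-19 ALLOC][20-31 ALLOC][32-42 ALLOC][43-60 FREE] -> NULL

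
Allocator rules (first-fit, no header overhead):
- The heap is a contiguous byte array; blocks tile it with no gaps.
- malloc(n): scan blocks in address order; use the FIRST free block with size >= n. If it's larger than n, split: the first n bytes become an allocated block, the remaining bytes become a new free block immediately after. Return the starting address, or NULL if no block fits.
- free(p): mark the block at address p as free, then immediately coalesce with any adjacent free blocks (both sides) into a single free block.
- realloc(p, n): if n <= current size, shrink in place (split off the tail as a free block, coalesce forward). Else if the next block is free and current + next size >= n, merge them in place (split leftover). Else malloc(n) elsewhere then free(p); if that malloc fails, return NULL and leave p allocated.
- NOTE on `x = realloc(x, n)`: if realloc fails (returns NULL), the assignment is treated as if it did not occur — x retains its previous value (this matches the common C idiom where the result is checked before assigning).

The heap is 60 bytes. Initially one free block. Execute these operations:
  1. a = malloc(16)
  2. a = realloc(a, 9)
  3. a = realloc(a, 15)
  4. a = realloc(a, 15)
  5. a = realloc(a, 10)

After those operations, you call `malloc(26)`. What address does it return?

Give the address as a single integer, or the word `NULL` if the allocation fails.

Answer: 10

Derivation:
Op 1: a = malloc(16) -> a = 0; heap: [0-15 ALLOC][16-59 FREE]
Op 2: a = realloc(a, 9) -> a = 0; heap: [0-8 ALLOC][9-59 FREE]
Op 3: a = realloc(a, 15) -> a = 0; heap: [0-14 ALLOC][15-59 FREE]
Op 4: a = realloc(a, 15) -> a = 0; heap: [0-14 ALLOC][15-59 FREE]
Op 5: a = realloc(a, 10) -> a = 0; heap: [0-9 ALLOC][10-59 FREE]
malloc(26): first-fit scan over [0-9 ALLOC][10-59 FREE] -> 10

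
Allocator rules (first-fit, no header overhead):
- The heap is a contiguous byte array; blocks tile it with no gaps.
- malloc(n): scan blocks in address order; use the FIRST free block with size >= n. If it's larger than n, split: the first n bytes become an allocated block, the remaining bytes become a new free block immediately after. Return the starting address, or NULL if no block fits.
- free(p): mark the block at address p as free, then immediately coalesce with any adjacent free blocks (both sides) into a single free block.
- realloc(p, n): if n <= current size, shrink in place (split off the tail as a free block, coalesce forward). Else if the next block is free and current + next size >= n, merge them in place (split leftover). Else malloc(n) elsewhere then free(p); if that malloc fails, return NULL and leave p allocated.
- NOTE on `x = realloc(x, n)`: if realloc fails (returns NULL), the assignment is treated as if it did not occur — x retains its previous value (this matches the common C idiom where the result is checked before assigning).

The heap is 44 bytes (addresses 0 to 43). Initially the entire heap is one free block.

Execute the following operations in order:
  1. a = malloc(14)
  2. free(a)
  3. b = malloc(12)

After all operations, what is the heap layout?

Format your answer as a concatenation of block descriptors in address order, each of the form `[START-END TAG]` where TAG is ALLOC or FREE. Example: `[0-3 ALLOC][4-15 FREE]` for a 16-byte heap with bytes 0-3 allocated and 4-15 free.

Op 1: a = malloc(14) -> a = 0; heap: [0-13 ALLOC][14-43 FREE]
Op 2: free(a) -> (freed a); heap: [0-43 FREE]
Op 3: b = malloc(12) -> b = 0; heap: [0-11 ALLOC][12-43 FREE]

Answer: [0-11 ALLOC][12-43 FREE]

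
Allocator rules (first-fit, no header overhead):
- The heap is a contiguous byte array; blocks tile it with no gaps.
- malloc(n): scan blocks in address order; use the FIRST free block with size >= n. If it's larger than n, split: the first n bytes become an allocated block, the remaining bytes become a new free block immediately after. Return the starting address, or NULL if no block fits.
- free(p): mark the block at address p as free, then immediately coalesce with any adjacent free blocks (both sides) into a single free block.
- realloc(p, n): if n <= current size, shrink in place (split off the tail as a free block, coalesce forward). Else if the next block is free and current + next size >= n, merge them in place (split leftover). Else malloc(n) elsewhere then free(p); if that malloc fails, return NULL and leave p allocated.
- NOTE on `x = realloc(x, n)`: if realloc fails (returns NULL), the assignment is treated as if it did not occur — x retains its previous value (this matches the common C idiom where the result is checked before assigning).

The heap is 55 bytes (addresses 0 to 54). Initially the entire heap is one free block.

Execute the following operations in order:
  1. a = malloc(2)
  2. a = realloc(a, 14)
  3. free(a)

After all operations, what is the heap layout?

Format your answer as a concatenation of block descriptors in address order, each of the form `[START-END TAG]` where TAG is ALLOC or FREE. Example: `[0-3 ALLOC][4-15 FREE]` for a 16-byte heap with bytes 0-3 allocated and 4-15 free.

Answer: [0-54 FREE]

Derivation:
Op 1: a = malloc(2) -> a = 0; heap: [0-1 ALLOC][2-54 FREE]
Op 2: a = realloc(a, 14) -> a = 0; heap: [0-13 ALLOC][14-54 FREE]
Op 3: free(a) -> (freed a); heap: [0-54 FREE]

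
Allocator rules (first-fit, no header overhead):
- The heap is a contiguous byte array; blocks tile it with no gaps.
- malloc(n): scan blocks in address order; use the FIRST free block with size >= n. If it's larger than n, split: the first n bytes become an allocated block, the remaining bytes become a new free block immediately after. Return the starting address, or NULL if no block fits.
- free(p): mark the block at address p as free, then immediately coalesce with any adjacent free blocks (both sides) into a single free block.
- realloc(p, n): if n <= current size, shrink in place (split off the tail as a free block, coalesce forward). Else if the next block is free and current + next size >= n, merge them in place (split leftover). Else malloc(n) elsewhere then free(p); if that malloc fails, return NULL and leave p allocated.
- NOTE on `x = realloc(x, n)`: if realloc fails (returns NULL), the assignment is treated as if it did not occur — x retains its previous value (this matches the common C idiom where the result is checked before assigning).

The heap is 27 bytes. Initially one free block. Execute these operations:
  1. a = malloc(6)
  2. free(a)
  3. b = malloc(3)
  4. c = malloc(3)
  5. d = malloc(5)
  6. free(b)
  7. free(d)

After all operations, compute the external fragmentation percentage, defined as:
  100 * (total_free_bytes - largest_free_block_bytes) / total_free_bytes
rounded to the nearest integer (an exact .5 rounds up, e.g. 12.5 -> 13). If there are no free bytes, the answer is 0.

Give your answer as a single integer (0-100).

Op 1: a = malloc(6) -> a = 0; heap: [0-5 ALLOC][6-26 FREE]
Op 2: free(a) -> (freed a); heap: [0-26 FREE]
Op 3: b = malloc(3) -> b = 0; heap: [0-2 ALLOC][3-26 FREE]
Op 4: c = malloc(3) -> c = 3; heap: [0-2 ALLOC][3-5 ALLOC][6-26 FREE]
Op 5: d = malloc(5) -> d = 6; heap: [0-2 ALLOC][3-5 ALLOC][6-10 ALLOC][11-26 FREE]
Op 6: free(b) -> (freed b); heap: [0-2 FREE][3-5 ALLOC][6-10 ALLOC][11-26 FREE]
Op 7: free(d) -> (freed d); heap: [0-2 FREE][3-5 ALLOC][6-26 FREE]
Free blocks: [3 21] total_free=24 largest=21 -> 100*(24-21)/24 = 300/24 = 12.5 -> rounds to 13

Answer: 13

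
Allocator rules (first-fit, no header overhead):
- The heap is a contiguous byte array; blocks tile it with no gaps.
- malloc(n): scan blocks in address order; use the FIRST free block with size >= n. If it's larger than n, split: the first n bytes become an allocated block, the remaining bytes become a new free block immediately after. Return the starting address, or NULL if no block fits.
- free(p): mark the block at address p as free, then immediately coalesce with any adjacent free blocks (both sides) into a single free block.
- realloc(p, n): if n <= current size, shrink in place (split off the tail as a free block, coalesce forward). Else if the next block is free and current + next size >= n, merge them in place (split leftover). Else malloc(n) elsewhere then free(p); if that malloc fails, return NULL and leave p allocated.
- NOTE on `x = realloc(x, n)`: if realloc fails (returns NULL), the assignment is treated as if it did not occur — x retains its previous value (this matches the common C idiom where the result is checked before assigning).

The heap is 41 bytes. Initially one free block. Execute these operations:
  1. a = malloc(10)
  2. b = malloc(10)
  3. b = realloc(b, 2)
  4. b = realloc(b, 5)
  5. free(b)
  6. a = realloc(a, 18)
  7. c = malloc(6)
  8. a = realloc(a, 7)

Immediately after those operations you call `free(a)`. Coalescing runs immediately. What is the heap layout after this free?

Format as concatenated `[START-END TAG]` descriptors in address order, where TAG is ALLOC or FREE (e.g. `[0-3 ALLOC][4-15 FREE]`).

Op 1: a = malloc(10) -> a = 0; heap: [0-9 ALLOC][10-40 FREE]
Op 2: b = malloc(10) -> b = 10; heap: [0-9 ALLOC][10-19 ALLOC][20-40 FREE]
Op 3: b = realloc(b, 2) -> b = 10; heap: [0-9 ALLOC][10-11 ALLOC][12-40 FREE]
Op 4: b = realloc(b, 5) -> b = 10; heap: [0-9 ALLOC][10-14 ALLOC][15-40 FREE]
Op 5: free(b) -> (freed b); heap: [0-9 ALLOC][10-40 FREE]
Op 6: a = realloc(a, 18) -> a = 0; heap: [0-17 ALLOC][18-40 FREE]
Op 7: c = malloc(6) -> c = 18; heap: [0-17 ALLOC][18-23 ALLOC][24-40 FREE]
Op 8: a = realloc(a, 7) -> a = 0; heap: [0-6 ALLOC][7-17 FREE][18-23 ALLOC][24-40 FREE]
free(a): a = 0 -> block [0-6 ALLOC]; mark free, coalesce with adjacent free neighbors -> [0-17 FREE][18-23 ALLOC][24-40 FREE]

Answer: [0-17 FREE][18-23 ALLOC][24-40 FREE]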